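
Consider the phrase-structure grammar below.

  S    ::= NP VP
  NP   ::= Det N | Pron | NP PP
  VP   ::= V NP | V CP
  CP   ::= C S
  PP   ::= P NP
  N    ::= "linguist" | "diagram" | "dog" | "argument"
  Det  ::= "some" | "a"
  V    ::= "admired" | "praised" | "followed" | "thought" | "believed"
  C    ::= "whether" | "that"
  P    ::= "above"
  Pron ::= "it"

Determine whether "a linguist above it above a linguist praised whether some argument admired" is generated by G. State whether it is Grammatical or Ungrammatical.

Ungrammatical

For S → NP VP, every NP-prefix leaves a non-VP remainder: after 'a linguist' the remainder is not a VP; after 'a linguist above it' the remainder is not a VP; after 'a linguist above it above a linguist' the remainder is not a VP.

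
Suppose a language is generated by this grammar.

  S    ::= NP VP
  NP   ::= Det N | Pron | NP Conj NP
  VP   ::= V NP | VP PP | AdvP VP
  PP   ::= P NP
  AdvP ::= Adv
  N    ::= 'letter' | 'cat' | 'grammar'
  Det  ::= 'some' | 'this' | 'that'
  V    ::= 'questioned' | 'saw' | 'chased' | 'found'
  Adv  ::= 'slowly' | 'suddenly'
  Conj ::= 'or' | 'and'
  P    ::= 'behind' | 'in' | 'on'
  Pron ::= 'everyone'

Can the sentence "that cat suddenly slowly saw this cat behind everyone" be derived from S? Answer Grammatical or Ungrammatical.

S
  NP
    Det: that
    N: cat
  VP
    VP
      AdvP
        Adv: suddenly
      VP
        AdvP
          Adv: slowly
        VP
          V: saw
          NP
            Det: this
            N: cat
    PP
      P: behind
      NP
        Pron: everyone
Each bracket corresponds to one application of a listed rule, so the string is derivable from S.

Grammatical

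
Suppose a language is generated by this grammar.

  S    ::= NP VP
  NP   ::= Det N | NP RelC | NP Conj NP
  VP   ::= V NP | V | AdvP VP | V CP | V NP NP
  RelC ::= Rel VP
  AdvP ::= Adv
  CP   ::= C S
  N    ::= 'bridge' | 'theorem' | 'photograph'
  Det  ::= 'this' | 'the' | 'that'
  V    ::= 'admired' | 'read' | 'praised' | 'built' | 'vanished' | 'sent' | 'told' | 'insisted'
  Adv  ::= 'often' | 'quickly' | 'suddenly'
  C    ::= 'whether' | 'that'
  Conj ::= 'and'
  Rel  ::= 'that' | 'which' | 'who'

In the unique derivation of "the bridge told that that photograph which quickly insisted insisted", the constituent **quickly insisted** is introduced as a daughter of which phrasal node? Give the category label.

[S [NP [Det the] [N bridge]] [VP [V told] [CP [C that] [S [NP [NP [Det that] [N photograph]] [RelC [Rel which] [VP [AdvP [Adv quickly]] [VP [V insisted]]]]] [VP [V insisted]]]]]]
The span 'quickly insisted' is the VP node built by VP → AdvP VP.
Its mother is the RelC built by RelC → Rel VP.

RelC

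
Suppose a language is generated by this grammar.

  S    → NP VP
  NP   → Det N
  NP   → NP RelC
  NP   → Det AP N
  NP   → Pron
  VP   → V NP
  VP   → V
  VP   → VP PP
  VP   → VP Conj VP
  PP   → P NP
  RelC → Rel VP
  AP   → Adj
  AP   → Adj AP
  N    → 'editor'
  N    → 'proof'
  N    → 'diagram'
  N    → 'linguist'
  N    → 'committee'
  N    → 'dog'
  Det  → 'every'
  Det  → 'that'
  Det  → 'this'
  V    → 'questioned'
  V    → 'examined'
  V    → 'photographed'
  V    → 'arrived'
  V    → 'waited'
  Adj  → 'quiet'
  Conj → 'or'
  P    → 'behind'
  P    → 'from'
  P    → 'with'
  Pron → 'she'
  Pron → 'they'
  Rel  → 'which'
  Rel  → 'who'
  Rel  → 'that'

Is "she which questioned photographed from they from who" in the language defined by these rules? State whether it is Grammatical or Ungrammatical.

A P word can never sit immediately before a Rel word in any string this grammar generates, so the substring 'from who' rules out a derivation.

Ungrammatical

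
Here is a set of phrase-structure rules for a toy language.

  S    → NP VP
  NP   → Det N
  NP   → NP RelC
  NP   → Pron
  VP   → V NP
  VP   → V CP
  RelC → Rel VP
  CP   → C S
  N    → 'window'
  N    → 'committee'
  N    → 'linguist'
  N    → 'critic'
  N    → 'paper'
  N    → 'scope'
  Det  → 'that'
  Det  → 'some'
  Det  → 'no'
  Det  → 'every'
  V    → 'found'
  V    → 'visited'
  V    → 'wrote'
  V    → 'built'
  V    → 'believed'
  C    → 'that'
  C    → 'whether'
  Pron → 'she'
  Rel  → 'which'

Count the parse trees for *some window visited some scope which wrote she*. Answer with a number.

1

[S [NP [Det some] [N window]] [VP [V visited] [NP [NP [Det some] [N scope]] [RelC [Rel which] [VP [V wrote] [NP [Pron she]]]]]]]
No rule offers an alternative attachment or grouping for any span, so this is the only derivation.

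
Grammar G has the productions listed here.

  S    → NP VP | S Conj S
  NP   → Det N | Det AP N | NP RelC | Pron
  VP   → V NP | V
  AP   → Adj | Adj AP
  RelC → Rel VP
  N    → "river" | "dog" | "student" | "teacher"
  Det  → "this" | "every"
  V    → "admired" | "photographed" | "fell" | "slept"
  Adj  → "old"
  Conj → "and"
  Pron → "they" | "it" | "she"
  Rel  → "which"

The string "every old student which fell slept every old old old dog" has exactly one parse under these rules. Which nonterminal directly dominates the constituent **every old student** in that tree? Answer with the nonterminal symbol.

[S [NP [NP [Det every] [AP [Adj old]] [N student]] [RelC [Rel which] [VP [V fell]]]] [VP [V slept] [NP [Det every] [AP [Adj old] [AP [Adj old] [AP [Adj old]]]] [N dog]]]]
The span 'every old student' is the NP node built by NP → Det AP N.
Its mother is the NP built by NP → NP RelC.

NP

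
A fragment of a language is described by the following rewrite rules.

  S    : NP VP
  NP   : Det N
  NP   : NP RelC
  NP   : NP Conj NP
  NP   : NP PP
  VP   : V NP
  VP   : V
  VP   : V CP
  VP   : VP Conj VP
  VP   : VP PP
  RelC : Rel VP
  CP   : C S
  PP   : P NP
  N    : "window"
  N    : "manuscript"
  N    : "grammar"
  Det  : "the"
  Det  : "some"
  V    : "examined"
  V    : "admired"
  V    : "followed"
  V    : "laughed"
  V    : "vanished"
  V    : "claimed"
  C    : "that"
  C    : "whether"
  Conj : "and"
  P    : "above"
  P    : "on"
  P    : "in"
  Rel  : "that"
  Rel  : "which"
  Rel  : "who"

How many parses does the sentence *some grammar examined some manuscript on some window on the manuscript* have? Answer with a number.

5

Two of the 5 distinct bracketings:
[S [NP [Det some] [N grammar]] [VP [V examined] [NP [NP [Det some] [N manuscript]] [PP [P on] [NP [NP [Det some] [N window]] [PP [P on] [NP [Det the] [N manuscript]]]]]]]]
[S [NP [Det some] [N grammar]] [VP [V examined] [NP [NP [NP [Det some] [N manuscript]] [PP [P on] [NP [Det some] [N window]]]] [PP [P on] [NP [Det the] [N manuscript]]]]]]
The trees differ in how a recursive rule is bracketed over the same span.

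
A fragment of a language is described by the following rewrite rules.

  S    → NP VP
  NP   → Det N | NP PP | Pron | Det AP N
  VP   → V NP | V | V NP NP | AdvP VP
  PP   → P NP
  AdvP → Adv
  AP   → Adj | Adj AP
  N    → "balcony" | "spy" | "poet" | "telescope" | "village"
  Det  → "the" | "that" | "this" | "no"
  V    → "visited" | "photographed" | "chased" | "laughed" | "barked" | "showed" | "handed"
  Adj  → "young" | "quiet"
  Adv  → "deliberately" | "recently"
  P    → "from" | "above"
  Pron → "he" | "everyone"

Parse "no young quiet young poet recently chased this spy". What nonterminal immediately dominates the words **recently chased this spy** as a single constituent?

[S [NP [Det no] [AP [Adj young] [AP [Adj quiet] [AP [Adj young]]]] [N poet]] [VP [AdvP [Adv recently]] [VP [V chased] [NP [Det this] [N spy]]]]]
The span 'recently chased this spy' is the VP node built by VP → AdvP VP.

VP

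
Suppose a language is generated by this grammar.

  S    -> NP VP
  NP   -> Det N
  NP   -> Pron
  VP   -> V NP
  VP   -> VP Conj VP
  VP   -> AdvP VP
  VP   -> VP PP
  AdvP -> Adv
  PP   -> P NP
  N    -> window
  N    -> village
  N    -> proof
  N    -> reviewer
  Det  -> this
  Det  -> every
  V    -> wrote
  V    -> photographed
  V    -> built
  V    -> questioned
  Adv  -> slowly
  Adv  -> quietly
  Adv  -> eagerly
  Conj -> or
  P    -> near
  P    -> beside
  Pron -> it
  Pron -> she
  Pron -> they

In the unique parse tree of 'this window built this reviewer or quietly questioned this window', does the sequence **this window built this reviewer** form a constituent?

[S [NP [Det this] [N window]] [VP [VP [V built] [NP [Det this] [N reviewer]]] [Conj or] [VP [AdvP [Adv quietly]] [VP [V questioned] [NP [Det this] [N window]]]]]]
The smallest constituent containing 'this window built this reviewer' is the S spanning 'this window built this reviewer or quietly questioned this window'; no single node in the tree dominates exactly the given words.

No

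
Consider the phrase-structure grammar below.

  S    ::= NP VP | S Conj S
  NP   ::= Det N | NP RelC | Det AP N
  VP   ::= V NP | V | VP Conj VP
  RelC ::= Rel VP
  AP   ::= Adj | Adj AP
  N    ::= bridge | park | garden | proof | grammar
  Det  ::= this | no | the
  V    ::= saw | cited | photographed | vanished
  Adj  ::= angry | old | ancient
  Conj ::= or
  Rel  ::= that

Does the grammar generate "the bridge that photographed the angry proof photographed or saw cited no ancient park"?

Ungrammatical

For S → NP VP, every NP-prefix leaves a non-VP remainder: after 'the bridge' the remainder is not a VP; after 'the bridge that photographed' the remainder is not a VP; after 'the bridge that photographed the angry proof' the remainder is not a VP. The alternative S rule S → S Conj S likewise has no satisfying split.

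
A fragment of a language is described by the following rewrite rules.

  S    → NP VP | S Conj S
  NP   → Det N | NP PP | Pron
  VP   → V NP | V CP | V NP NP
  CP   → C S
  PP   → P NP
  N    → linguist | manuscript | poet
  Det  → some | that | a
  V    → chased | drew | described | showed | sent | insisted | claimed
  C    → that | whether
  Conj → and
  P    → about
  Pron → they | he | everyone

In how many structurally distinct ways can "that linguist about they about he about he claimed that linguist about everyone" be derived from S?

5

Two of the 5 distinct bracketings:
[S [NP [NP [Det that] [N linguist]] [PP [P about] [NP [NP [Pron they]] [PP [P about] [NP [NP [Pron he]] [PP [P about] [NP [Pron he]]]]]]]] [VP [V claimed] [NP [NP [Det that] [N linguist]] [PP [P about] [NP [Pron everyone]]]]]]
[S [NP [NP [Det that] [N linguist]] [PP [P about] [NP [NP [NP [Pron they]] [PP [P about] [NP [Pron he]]]] [PP [P about] [NP [Pron he]]]]]] [VP [V claimed] [NP [NP [Det that] [N linguist]] [PP [P about] [NP [Pron everyone]]]]]]
The trees differ in how a recursive rule is bracketed over the same span.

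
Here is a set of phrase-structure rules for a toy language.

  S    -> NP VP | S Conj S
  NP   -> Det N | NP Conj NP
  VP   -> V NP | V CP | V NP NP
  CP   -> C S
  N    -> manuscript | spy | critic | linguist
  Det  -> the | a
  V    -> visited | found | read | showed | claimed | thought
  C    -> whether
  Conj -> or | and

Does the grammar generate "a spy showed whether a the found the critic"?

A Det word can never sit immediately before a Det word in any string this grammar generates, so the substring 'a the' rules out a derivation.

Ungrammatical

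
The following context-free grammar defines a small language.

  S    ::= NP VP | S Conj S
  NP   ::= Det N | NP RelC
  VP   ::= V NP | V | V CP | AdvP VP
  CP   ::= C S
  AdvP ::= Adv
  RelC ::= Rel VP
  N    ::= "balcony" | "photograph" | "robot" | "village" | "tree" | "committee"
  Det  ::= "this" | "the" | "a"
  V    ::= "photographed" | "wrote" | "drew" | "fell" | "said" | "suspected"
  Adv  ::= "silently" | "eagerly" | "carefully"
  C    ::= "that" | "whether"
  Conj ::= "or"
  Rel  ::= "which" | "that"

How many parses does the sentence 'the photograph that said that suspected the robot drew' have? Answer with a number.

[S [NP [NP [NP [Det the] [N photograph]] [RelC [Rel that] [VP [V said]]]] [RelC [Rel that] [VP [V suspected] [NP [Det the] [N robot]]]]] [VP [V drew]]]
No rule offers an alternative attachment or grouping for any span, so this is the only derivation.

1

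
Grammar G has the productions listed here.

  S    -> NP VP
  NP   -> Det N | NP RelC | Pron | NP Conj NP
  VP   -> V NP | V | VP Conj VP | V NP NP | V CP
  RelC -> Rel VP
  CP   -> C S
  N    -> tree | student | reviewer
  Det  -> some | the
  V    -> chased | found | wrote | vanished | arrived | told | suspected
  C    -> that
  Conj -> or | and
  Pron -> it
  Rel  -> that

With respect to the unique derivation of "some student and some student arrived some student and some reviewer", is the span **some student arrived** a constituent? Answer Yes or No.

No

[S [NP [NP [Det some] [N student]] [Conj and] [NP [Det some] [N student]]] [VP [V arrived] [NP [NP [Det some] [N student]] [Conj and] [NP [Det some] [N reviewer]]]]]
The smallest constituent containing 'some student arrived' is the S spanning 'some student and some student arrived some student and some reviewer'; no single node in the tree dominates exactly the given words.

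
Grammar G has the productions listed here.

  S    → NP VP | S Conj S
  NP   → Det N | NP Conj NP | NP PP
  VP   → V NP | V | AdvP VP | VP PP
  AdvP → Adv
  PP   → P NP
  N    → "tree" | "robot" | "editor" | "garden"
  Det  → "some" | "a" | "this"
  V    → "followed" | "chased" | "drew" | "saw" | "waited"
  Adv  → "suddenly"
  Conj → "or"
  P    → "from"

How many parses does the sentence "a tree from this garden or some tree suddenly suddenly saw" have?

The two bracketings:
[S [NP [NP [NP [Det a] [N tree]] [PP [P from] [NP [Det this] [N garden]]]] [Conj or] [NP [Det some] [N tree]]] [VP [AdvP [Adv suddenly]] [VP [AdvP [Adv suddenly]] [VP [V saw]]]]]
[S [NP [NP [Det a] [N tree]] [PP [P from] [NP [NP [Det this] [N garden]] [Conj or] [NP [Det some] [N tree]]]]] [VP [AdvP [Adv suddenly]] [VP [AdvP [Adv suddenly]] [VP [V saw]]]]]
The trees differ in how a recursive rule is bracketed over the same span.

2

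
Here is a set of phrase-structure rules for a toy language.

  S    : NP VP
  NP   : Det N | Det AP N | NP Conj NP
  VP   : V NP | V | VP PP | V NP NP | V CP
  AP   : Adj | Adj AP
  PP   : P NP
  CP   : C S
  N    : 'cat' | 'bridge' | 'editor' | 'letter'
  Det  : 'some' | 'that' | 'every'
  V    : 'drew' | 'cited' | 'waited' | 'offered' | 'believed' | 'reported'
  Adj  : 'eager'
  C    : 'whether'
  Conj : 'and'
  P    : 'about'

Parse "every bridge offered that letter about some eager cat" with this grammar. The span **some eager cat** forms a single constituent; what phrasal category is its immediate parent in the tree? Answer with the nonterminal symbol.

[S [NP [Det every] [N bridge]] [VP [VP [V offered] [NP [Det that] [N letter]]] [PP [P about] [NP [Det some] [AP [Adj eager]] [N cat]]]]]
The span 'some eager cat' is the NP node built by NP → Det AP N.
Its mother is the PP built by PP → P NP.

PP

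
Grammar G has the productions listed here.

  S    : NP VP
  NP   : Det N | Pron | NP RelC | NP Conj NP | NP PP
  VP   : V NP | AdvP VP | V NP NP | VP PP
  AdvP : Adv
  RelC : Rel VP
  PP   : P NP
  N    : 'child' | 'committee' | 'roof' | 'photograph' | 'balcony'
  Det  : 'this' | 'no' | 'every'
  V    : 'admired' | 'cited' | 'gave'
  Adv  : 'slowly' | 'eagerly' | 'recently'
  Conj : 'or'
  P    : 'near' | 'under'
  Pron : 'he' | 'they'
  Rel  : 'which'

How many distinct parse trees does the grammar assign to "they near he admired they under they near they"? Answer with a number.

5

Two of the 5 distinct bracketings:
[S [NP [NP [Pron they]] [PP [P near] [NP [Pron he]]]] [VP [V admired] [NP [NP [Pron they]] [PP [P under] [NP [NP [Pron they]] [PP [P near] [NP [Pron they]]]]]]]]
[S [NP [NP [Pron they]] [PP [P near] [NP [Pron he]]]] [VP [V admired] [NP [NP [NP [Pron they]] [PP [P under] [NP [Pron they]]]] [PP [P near] [NP [Pron they]]]]]]
The trees differ in how a recursive rule is bracketed over the same span.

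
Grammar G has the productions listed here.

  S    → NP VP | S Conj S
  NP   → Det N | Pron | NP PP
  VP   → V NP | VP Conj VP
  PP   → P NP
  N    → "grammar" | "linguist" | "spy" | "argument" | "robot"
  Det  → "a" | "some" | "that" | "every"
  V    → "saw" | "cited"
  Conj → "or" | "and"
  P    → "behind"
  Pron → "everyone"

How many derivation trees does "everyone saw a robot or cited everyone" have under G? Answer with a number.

1

[S [NP [Pron everyone]] [VP [VP [V saw] [NP [Det a] [N robot]]] [Conj or] [VP [V cited] [NP [Pron everyone]]]]]
No rule offers an alternative attachment or grouping for any span, so this is the only derivation.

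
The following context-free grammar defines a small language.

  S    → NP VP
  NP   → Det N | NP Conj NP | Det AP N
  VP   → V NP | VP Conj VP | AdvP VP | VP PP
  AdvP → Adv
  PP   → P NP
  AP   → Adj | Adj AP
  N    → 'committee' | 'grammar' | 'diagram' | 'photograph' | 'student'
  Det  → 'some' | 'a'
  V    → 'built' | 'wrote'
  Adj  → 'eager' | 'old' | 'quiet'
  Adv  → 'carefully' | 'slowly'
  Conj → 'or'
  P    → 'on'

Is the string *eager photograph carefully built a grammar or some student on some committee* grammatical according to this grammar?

For S → NP VP, no prefix of the string parses as an NP.

Ungrammatical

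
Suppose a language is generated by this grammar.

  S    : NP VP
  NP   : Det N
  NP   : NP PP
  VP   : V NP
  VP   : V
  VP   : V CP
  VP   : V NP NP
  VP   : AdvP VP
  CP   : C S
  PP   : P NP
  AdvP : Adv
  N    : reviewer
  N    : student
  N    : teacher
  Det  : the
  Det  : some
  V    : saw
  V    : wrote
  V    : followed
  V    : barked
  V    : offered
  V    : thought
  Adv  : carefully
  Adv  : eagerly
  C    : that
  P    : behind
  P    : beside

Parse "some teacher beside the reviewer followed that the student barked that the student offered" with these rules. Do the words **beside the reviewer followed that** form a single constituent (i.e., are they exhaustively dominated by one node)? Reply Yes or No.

[S [NP [NP [Det some] [N teacher]] [PP [P beside] [NP [Det the] [N reviewer]]]] [VP [V followed] [CP [C that] [S [NP [Det the] [N student]] [VP [V barked] [CP [C that] [S [NP [Det the] [N student]] [VP [V offered]]]]]]]]]
The smallest constituent containing 'beside the reviewer followed that' is the S spanning 'some teacher beside the reviewer followed that the student barked that the student offered'; no single node in the tree dominates exactly the given words.

No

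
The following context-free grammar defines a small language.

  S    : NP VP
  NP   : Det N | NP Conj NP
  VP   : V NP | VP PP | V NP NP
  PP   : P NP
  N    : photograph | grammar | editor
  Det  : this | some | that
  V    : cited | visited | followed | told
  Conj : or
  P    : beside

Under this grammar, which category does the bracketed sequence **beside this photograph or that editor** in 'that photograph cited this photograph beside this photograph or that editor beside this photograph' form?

PP

[S [NP [Det that] [N photograph]] [VP [VP [VP [V cited] [NP [Det this] [N photograph]]] [PP [P beside] [NP [NP [Det this] [N photograph]] [Conj or] [NP [Det that] [N editor]]]]] [PP [P beside] [NP [Det this] [N photograph]]]]]
The span 'beside this photograph or that editor' is the PP node built by PP → P NP.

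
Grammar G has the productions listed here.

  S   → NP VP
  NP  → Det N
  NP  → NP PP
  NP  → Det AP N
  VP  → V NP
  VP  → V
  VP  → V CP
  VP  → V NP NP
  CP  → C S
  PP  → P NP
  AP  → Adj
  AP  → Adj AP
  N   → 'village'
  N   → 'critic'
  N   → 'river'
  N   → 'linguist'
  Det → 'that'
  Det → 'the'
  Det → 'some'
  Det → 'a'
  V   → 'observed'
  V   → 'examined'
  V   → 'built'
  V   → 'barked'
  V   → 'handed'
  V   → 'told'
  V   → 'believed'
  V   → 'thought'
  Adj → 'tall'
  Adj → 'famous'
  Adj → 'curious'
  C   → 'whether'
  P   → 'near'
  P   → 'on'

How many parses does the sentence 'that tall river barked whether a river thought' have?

[S [NP [Det that] [AP [Adj tall]] [N river]] [VP [V barked] [CP [C whether] [S [NP [Det a] [N river]] [VP [V thought]]]]]]
No rule offers an alternative attachment or grouping for any span, so this is the only derivation.

1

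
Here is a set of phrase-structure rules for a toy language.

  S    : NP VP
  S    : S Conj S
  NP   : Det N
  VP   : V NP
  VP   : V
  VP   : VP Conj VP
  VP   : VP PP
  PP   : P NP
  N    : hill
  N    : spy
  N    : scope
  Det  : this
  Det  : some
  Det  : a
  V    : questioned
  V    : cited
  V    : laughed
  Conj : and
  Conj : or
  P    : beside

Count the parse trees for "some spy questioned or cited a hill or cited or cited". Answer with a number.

5

Two of the 5 distinct bracketings:
[S [NP [Det some] [N spy]] [VP [VP [V questioned]] [Conj or] [VP [VP [V cited] [NP [Det a] [N hill]]] [Conj or] [VP [VP [V cited]] [Conj or] [VP [V cited]]]]]]
[S [NP [Det some] [N spy]] [VP [VP [V questioned]] [Conj or] [VP [VP [VP [V cited] [NP [Det a] [N hill]]] [Conj or] [VP [V cited]]] [Conj or] [VP [V cited]]]]]
The trees differ in how a recursive rule is bracketed over the same span.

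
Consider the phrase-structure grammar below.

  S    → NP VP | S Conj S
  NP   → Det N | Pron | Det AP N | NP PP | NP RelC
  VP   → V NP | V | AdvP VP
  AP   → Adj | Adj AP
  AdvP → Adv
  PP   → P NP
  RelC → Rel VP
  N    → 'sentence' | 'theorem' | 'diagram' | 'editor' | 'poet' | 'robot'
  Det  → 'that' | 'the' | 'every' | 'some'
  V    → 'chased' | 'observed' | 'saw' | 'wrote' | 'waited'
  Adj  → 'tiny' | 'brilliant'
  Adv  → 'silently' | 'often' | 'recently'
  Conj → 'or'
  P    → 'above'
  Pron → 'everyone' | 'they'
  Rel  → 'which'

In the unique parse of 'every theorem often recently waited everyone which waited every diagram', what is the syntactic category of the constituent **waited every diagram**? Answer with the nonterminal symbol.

VP

[S [NP [Det every] [N theorem]] [VP [AdvP [Adv often]] [VP [AdvP [Adv recently]] [VP [V waited] [NP [NP [Pron everyone]] [RelC [Rel which] [VP [V waited] [NP [Det every] [N diagram]]]]]]]]]
The span 'waited every diagram' is the VP node built by VP → V NP.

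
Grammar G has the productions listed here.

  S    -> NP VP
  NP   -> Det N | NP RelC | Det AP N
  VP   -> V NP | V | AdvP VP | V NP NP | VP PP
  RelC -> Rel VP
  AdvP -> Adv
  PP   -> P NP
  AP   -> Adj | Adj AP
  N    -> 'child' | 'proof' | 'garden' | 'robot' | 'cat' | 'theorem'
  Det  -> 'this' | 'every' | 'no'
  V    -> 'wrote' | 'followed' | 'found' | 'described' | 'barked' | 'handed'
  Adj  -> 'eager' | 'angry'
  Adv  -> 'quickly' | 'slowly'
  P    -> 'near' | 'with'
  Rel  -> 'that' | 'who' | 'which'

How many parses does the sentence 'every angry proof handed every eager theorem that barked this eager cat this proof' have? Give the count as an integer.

2

The two bracketings:
[S [NP [Det every] [AP [Adj angry]] [N proof]] [VP [V handed] [NP [NP [Det every] [AP [Adj eager]] [N theorem]] [RelC [Rel that] [VP [V barked] [NP [Det this] [AP [Adj eager]] [N cat]] [NP [Det this] [N proof]]]]]]]
[S [NP [Det every] [AP [Adj angry]] [N proof]] [VP [V handed] [NP [NP [Det every] [AP [Adj eager]] [N theorem]] [RelC [Rel that] [VP [V barked] [NP [Det this] [AP [Adj eager]] [N cat]]]]] [NP [Det this] [N proof]]]]
The trees differ in how a recursive rule is bracketed over the same span.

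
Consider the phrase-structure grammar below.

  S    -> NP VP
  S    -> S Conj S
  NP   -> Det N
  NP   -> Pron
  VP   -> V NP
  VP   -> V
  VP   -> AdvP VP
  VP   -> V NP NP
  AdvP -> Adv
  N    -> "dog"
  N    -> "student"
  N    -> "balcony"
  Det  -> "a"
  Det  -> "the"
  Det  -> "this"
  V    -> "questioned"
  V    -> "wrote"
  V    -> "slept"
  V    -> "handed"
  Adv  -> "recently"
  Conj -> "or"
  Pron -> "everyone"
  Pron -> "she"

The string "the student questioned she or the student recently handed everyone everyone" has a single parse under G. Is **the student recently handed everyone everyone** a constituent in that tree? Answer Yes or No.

[S [S [NP [Det the] [N student]] [VP [V questioned] [NP [Pron she]]]] [Conj or] [S [NP [Det the] [N student]] [VP [AdvP [Adv recently]] [VP [V handed] [NP [Pron everyone]] [NP [Pron everyone]]]]]]
The words 'the student recently handed everyone everyone' are exhaustively dominated by a single S node (built by S → NP VP), so they form a constituent.

Yes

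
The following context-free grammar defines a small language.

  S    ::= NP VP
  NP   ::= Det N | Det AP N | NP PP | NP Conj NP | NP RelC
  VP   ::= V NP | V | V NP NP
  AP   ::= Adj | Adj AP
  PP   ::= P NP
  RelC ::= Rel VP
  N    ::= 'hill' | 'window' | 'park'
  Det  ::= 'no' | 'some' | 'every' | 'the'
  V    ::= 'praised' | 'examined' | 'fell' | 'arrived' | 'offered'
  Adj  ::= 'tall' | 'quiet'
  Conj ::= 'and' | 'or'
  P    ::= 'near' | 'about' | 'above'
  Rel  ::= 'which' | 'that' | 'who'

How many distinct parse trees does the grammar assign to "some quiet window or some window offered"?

[S [NP [NP [Det some] [AP [Adj quiet]] [N window]] [Conj or] [NP [Det some] [N window]]] [VP [V offered]]]
No rule offers an alternative attachment or grouping for any span, so this is the only derivation.

1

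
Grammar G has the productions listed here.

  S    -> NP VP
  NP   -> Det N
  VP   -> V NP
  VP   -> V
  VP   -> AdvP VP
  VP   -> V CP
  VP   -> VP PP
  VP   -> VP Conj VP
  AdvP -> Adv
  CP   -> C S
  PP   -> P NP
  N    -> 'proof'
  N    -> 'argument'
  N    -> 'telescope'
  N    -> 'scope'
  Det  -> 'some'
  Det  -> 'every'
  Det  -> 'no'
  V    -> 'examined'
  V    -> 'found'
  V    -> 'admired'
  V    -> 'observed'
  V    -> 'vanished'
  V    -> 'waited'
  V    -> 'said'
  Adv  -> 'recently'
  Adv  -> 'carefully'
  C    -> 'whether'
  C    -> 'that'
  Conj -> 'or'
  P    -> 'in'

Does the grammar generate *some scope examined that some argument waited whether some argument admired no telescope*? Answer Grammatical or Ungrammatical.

Grammatical

S
  NP
    Det: some
    N: scope
  VP
    V: examined
    CP
      C: that
      S
        NP
          Det: some
          N: argument
        VP
          V: waited
          CP
            C: whether
            S
              NP
                Det: some
                N: argument
              VP
                V: admired
                NP
                  Det: no
                  N: telescope
Each bracket corresponds to one application of a listed rule, so the string is derivable from S.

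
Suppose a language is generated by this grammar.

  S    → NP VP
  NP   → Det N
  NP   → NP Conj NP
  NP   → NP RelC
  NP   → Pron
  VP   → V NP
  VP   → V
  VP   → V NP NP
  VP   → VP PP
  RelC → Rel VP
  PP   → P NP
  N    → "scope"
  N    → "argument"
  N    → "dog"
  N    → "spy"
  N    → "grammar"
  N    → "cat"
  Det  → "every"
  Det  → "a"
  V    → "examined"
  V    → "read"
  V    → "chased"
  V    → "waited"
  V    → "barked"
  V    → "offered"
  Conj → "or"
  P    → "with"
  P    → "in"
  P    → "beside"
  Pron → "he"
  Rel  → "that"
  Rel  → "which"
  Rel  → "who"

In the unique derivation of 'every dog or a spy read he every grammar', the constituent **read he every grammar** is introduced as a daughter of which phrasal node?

S

[S [NP [NP [Det every] [N dog]] [Conj or] [NP [Det a] [N spy]]] [VP [V read] [NP [Pron he]] [NP [Det every] [N grammar]]]]
The span 'read he every grammar' is the VP node built by VP → V NP NP.
Its mother is the S built by S → NP VP.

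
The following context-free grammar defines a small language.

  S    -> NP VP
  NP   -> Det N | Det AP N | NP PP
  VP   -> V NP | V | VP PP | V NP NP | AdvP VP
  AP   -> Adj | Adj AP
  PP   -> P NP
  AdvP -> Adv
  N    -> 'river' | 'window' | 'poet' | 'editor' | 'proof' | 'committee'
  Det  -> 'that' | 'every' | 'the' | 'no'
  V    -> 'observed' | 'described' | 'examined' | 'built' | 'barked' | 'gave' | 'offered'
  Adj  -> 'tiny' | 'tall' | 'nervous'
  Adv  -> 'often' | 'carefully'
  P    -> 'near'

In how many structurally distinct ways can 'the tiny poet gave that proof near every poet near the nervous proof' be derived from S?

Two of the 5 distinct bracketings:
[S [NP [Det the] [AP [Adj tiny]] [N poet]] [VP [V gave] [NP [NP [Det that] [N proof]] [PP [P near] [NP [NP [Det every] [N poet]] [PP [P near] [NP [Det the] [AP [Adj nervous]] [N proof]]]]]]]]
[S [NP [Det the] [AP [Adj tiny]] [N poet]] [VP [V gave] [NP [NP [NP [Det that] [N proof]] [PP [P near] [NP [Det every] [N poet]]]] [PP [P near] [NP [Det the] [AP [Adj nervous]] [N proof]]]]]]
The trees differ in how a recursive rule is bracketed over the same span.

5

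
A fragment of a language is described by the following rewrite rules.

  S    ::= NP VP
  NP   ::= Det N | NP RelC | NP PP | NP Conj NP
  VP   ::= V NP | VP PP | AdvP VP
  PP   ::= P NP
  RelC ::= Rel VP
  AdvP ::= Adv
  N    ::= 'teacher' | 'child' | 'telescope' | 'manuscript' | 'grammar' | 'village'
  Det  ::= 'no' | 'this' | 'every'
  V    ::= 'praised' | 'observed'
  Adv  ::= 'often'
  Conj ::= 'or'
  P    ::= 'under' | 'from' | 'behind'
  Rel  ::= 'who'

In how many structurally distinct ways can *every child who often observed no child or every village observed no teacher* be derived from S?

2

The two bracketings:
[S [NP [NP [Det every] [N child]] [RelC [Rel who] [VP [AdvP [Adv often]] [VP [V observed] [NP [NP [Det no] [N child]] [Conj or] [NP [Det every] [N village]]]]]]] [VP [V observed] [NP [Det no] [N teacher]]]]
[S [NP [NP [NP [Det every] [N child]] [RelC [Rel who] [VP [AdvP [Adv often]] [VP [V observed] [NP [Det no] [N child]]]]]] [Conj or] [NP [Det every] [N village]]] [VP [V observed] [NP [Det no] [N teacher]]]]
The trees differ in how a recursive rule is bracketed over the same span.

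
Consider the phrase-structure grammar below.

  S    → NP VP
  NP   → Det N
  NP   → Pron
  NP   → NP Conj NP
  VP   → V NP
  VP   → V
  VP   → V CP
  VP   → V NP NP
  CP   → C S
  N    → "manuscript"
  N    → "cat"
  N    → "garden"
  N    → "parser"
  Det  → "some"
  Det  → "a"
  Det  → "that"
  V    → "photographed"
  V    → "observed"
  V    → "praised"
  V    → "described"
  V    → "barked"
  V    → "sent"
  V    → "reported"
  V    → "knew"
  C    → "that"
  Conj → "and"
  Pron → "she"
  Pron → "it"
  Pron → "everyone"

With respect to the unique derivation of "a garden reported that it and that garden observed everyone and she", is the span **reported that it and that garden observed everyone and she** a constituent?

Yes

[S [NP [Det a] [N garden]] [VP [V reported] [CP [C that] [S [NP [NP [Pron it]] [Conj and] [NP [Det that] [N garden]]] [VP [V observed] [NP [NP [Pron everyone]] [Conj and] [NP [Pron she]]]]]]]]
The words 'reported that it and that garden observed everyone and she' are exhaustively dominated by a single VP node (built by VP → V CP), so they form a constituent.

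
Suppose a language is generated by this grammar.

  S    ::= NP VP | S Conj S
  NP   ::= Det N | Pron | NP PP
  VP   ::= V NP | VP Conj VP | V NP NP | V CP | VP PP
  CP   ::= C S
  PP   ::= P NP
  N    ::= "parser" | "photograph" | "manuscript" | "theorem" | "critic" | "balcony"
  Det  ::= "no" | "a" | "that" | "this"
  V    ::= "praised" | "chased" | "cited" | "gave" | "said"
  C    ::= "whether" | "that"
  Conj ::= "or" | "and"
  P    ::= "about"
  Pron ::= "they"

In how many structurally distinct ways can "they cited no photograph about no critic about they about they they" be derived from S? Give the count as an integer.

Two of the 5 distinct bracketings:
[S [NP [Pron they]] [VP [V cited] [NP [NP [Det no] [N photograph]] [PP [P about] [NP [NP [Det no] [N critic]] [PP [P about] [NP [NP [Pron they]] [PP [P about] [NP [Pron they]]]]]]]] [NP [Pron they]]]]
[S [NP [Pron they]] [VP [V cited] [NP [NP [Det no] [N photograph]] [PP [P about] [NP [NP [NP [Det no] [N critic]] [PP [P about] [NP [Pron they]]]] [PP [P about] [NP [Pron they]]]]]] [NP [Pron they]]]]
The trees differ in how a recursive rule is bracketed over the same span.

5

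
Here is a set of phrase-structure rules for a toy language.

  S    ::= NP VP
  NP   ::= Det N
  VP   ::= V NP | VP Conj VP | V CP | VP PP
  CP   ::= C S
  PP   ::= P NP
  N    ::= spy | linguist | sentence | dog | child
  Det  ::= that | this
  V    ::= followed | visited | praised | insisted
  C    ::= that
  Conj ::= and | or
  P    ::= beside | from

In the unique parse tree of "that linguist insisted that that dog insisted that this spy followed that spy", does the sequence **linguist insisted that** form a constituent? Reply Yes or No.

No

[S [NP [Det that] [N linguist]] [VP [V insisted] [CP [C that] [S [NP [Det that] [N dog]] [VP [V insisted] [CP [C that] [S [NP [Det this] [N spy]] [VP [V followed] [NP [Det that] [N spy]]]]]]]]]]
The smallest constituent containing 'linguist insisted that' is the S spanning 'that linguist insisted that that dog insisted that this spy followed that spy'; no single node in the tree dominates exactly the given words.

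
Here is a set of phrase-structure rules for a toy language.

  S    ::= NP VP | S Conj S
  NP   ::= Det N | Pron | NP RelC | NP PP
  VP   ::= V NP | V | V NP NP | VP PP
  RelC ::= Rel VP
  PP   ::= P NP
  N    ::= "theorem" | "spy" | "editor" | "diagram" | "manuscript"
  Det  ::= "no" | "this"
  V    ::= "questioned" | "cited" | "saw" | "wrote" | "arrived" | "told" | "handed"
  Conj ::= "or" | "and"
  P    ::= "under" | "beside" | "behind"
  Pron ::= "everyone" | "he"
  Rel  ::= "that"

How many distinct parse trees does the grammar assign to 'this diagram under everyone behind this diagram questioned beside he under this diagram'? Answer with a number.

Two of the 4 distinct bracketings:
[S [NP [NP [Det this] [N diagram]] [PP [P under] [NP [NP [Pron everyone]] [PP [P behind] [NP [Det this] [N diagram]]]]]] [VP [VP [V questioned]] [PP [P beside] [NP [NP [Pron he]] [PP [P under] [NP [Det this] [N diagram]]]]]]]
[S [NP [NP [Det this] [N diagram]] [PP [P under] [NP [NP [Pron everyone]] [PP [P behind] [NP [Det this] [N diagram]]]]]] [VP [VP [VP [V questioned]] [PP [P beside] [NP [Pron he]]]] [PP [P under] [NP [Det this] [N diagram]]]]]
The trees differ in how a recursive rule is bracketed over the same span.

4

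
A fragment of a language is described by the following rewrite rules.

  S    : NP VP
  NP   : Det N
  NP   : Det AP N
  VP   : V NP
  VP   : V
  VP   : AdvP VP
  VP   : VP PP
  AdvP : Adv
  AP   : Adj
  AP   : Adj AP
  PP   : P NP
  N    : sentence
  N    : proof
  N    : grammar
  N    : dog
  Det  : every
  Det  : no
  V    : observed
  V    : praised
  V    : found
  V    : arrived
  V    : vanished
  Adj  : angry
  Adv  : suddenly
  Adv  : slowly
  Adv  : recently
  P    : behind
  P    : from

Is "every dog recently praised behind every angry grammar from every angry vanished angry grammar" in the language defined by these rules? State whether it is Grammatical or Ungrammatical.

An Adj word can never sit immediately before a V word in any string this grammar generates, so the substring 'angry vanished' rules out a derivation.

Ungrammatical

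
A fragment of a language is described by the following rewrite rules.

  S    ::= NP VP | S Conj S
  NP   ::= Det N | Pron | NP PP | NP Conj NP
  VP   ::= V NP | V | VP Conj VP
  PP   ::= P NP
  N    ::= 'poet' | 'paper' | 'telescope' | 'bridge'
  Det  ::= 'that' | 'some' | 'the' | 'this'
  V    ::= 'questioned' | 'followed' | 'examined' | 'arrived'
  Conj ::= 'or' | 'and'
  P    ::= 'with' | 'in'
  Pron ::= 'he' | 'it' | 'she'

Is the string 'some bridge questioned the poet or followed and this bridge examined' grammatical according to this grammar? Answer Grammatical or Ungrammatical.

Grammatical

S
  S
    NP
      Det: some
      N: bridge
    VP
      VP
        V: questioned
        NP
          Det: the
          N: poet
      Conj: or
      VP
        V: followed
  Conj: and
  S
    NP
      Det: this
      N: bridge
    VP
      V: examined
Every word is introduced by a lexical rule and the phrasal rules combine the resulting categories into a single S.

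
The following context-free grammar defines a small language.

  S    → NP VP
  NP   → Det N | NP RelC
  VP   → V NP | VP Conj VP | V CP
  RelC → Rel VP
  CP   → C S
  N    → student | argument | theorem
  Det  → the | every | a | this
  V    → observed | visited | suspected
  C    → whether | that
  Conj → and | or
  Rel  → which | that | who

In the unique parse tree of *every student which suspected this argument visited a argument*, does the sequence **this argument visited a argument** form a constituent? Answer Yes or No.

[S [NP [NP [Det every] [N student]] [RelC [Rel which] [VP [V suspected] [NP [Det this] [N argument]]]]] [VP [V visited] [NP [Det a] [N argument]]]]
The smallest constituent containing 'this argument visited a argument' is the S spanning 'every student which suspected this argument visited a argument'; no single node in the tree dominates exactly the given words.

No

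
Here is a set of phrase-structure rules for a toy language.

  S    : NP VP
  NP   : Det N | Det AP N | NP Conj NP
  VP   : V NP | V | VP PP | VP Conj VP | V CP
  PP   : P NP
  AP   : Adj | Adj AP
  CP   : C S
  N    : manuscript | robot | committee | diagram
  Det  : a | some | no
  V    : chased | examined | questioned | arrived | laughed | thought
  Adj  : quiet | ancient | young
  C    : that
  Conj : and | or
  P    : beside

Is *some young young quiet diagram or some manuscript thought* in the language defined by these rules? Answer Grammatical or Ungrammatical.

Grammatical

S
  NP
    NP
      Det: some
      AP
        Adj: young
        AP
          Adj: young
          AP
            Adj: quiet
      N: diagram
    Conj: or
    NP
      Det: some
      N: manuscript
  VP
    V: thought
Every word is introduced by a lexical rule and the phrasal rules combine the resulting categories into a single S.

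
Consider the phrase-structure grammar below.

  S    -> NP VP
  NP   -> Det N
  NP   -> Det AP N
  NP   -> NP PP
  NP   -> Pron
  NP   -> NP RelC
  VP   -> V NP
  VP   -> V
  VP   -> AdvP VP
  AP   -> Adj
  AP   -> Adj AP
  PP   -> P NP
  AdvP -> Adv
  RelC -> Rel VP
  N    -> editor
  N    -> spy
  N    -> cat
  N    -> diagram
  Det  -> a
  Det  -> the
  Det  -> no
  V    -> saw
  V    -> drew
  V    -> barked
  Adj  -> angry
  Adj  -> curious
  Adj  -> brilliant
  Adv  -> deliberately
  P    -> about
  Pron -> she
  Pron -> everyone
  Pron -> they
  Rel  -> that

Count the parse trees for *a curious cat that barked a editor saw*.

[S [NP [NP [Det a] [AP [Adj curious]] [N cat]] [RelC [Rel that] [VP [V barked] [NP [Det a] [N editor]]]]] [VP [V saw]]]
No rule offers an alternative attachment or grouping for any span, so this is the only derivation.

1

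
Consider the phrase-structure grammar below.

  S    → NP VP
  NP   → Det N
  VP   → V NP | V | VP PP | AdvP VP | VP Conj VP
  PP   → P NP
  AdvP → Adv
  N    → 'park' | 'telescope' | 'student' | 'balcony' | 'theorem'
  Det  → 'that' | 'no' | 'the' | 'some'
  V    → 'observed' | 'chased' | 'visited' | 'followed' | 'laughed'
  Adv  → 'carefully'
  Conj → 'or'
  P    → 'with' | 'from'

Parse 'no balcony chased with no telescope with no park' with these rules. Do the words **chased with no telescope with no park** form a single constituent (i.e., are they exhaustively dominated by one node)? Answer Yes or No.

[S [NP [Det no] [N balcony]] [VP [VP [VP [V chased]] [PP [P with] [NP [Det no] [N telescope]]]] [PP [P with] [NP [Det no] [N park]]]]]
The words 'chased with no telescope with no park' are exhaustively dominated by a single VP node (built by VP → VP PP), so they form a constituent.

Yes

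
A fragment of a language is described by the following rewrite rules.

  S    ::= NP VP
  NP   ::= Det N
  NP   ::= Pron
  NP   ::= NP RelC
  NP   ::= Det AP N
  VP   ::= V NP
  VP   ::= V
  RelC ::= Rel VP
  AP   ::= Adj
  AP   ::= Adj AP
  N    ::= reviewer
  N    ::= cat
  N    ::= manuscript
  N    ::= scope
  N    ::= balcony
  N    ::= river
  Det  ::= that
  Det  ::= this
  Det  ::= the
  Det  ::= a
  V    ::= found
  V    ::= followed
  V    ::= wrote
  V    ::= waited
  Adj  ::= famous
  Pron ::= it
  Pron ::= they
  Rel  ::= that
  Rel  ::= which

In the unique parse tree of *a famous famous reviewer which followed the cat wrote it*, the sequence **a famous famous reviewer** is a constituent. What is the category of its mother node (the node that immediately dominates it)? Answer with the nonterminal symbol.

NP

[S [NP [NP [Det a] [AP [Adj famous] [AP [Adj famous]]] [N reviewer]] [RelC [Rel which] [VP [V followed] [NP [Det the] [N cat]]]]] [VP [V wrote] [NP [Pron it]]]]
The span 'a famous famous reviewer' is the NP node built by NP → Det AP N.
Its mother is the NP built by NP → NP RelC.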